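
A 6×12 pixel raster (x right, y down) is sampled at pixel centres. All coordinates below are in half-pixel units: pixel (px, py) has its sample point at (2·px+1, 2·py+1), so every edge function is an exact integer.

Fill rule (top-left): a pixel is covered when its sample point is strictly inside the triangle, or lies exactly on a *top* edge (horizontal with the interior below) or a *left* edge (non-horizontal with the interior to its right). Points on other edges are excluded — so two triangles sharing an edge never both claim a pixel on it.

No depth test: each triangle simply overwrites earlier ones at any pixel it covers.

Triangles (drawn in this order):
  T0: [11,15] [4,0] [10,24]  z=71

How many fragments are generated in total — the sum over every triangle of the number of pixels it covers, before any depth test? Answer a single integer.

T0:
  2·area = 78  (B↔C swapped to make it positive)
  edge (11, 15)→(10, 24): d=(-1,9) right/bottom  bias=-1
  edge (10, 24)→(4, 0): d=(-6,-24) top-left  bias=+0
  edge (4, 0)→(11, 15): d=(7,15) right/bottom  bias=-1
    (2,1)@(5, 3): e=[66,6,6] → #
    (3,1)@(7, 3): e=[48,54,-24] → ·
    (2,2)@(5, 5): e=[64,-6,20] → ·
    (3,3)@(7, 7): e=[44,30,4] → #
    (4,3)@(9, 7): e=[26,78,-26] → ·
    (3,4)@(7, 9): e=[42,18,18] → #
    (4,4)@(9, 9): e=[24,66,-12] → ·
    (3,5)@(7, 11): e=[40,6,32] → #
    (4,5)@(9, 11): e=[22,54,2] → #
    (5,5)@(11, 11): e=[4,102,-28] → ·
    (3,6)@(7, 13): e=[38,-6,46] → ·
    (4,6)@(9, 13): e=[20,42,16] → #
    (5,7)@(11, 15): e=[0,78,0] → ·  [on edge]
  covered (9 px):
    · · · · · ·
    · · # · · ·
    · · · · · ·
    · · · # · ·
    · · · # · ·
    · · · # # ·
    · · · · # ·
    · · · · # ·
    · · · · # ·
    · · · · # ·
    · · · · · ·
    · · · · · ·

Final: 9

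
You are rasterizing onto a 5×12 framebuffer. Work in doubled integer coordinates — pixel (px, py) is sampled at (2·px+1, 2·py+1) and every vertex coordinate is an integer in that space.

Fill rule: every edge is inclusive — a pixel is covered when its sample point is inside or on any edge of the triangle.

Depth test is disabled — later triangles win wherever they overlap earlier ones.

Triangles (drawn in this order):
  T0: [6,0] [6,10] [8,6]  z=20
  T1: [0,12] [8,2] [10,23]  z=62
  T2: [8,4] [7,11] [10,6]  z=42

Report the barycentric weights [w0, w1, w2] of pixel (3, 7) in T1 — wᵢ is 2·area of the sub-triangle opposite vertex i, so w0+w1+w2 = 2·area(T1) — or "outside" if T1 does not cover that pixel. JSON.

T0:
  2·area = 20  (B↔C swapped to make it positive)
  edge (6, 0)→(8, 6): d=(2,6) inclusive
  edge (8, 6)→(6, 10): d=(-2,4) inclusive
  edge (6, 10)→(6, 0): d=(0,-10) inclusive
    (3,1)@(7, 3): e=[0,10,10] → █  [on edge]
    (4,1)@(9, 3): e=[-12,2,30] → ·
    (3,2)@(7, 5): e=[4,6,10] → █
    (4,2)@(9, 5): e=[-8,-2,30] → ·
    (3,3)@(7, 7): e=[8,2,10] → █
    (4,3)@(9, 7): e=[-4,-6,30] → ·
    (3,4)@(7, 9): e=[12,-2,10] → ·
    (4,4)@(9, 9): e=[0,-10,30] → ·  [on edge]
  covered (3 px):
    · · · · ·
    · · · █ ·
    · · · █ ·
    · · · █ ·
    · · · · ·
    · · · · ·
    · · · · ·
    · · · · ·
    · · · · ·
    · · · · ·
    · · · · ·
    · · · · ·
T1:
  2·area = 188
  edge (0, 12)→(8, 2): d=(8,-10) inclusive
  edge (8, 2)→(10, 23): d=(2,21) inclusive
  edge (10, 23)→(0, 12): d=(-10,-11) inclusive
    (3,2)@(7, 5): e=[14,27,147] → █
    (4,2)@(9, 5): e=[34,-15,169] → ·
    (2,3)@(5, 7): e=[10,73,105] → █
    (4,3)@(9, 7): e=[50,-11,149] → ·
    (1,4)@(3, 9): e=[6,119,63] → █
    (4,4)@(9, 9): e=[66,-7,129] → ·
    (0,5)@(1, 11): e=[2,165,21] → █
    (4,5)@(9, 11): e=[82,-3,109] → ·
    (0,6)@(1, 13): e=[18,169,1] → █
    (4,6)@(9, 13): e=[98,1,89] → █
    (0,7)@(1, 15): e=[34,173,-19] → ·
    (1,7)@(3, 15): e=[54,131,3] → █
  covered (25 px):
    · · · · ·
    · · · · ·
    · · · █ ·
    · · █ █ ·
    · █ █ █ ·
    █ █ █ █ ·
    █ █ █ █ █
    · █ █ █ █
    · · █ █ █
    · · · █ █
    · · · · █
    · · · · ·
T2:
  2·area = 16  (B↔C swapped to make it positive)
  edge (8, 4)→(10, 6): d=(2,2) inclusive
  edge (10, 6)→(7, 11): d=(-3,5) inclusive
  edge (7, 11)→(8, 4): d=(1,-7) inclusive
    (2,0)@(5, 1): e=[0,40,-24] → ·  [on edge]
    (3,1)@(7, 3): e=[0,24,-8] → ·  [on edge]
    (4,2)@(9, 5): e=[0,8,8] → █  [on edge]
    (4,3)@(9, 7): e=[4,2,10] → █
    (4,4)@(9, 9): e=[8,-4,12] → ·
    (3,5)@(7, 11): e=[16,0,0] → █  [on edge]
    (4,5)@(9, 11): e=[12,-10,14] → ·
    (3,6)@(7, 13): e=[20,-6,2] → ·
    (0,10)@(1, 21): e=[48,0,-32] → ·  [on edge]
  covered (3 px):
    · · · · ·
    · · · · ·
    · · · · █
    · · · · █
    · · · · ·
    · · · █ ·
    · · · · ·
    · · · · ·
    · · · · ·
    · · · · ·
    · · · · ·
    · · · · ·

Answer: [47,47,94]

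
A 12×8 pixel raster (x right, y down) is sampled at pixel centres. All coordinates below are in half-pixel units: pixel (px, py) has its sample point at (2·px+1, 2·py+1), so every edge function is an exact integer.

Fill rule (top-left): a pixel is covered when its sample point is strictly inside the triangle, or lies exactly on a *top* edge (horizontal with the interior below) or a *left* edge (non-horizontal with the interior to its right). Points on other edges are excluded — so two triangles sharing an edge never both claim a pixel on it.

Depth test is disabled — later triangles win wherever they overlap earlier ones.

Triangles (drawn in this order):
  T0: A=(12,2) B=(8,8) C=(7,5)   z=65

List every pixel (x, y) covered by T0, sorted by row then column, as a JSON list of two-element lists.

T0:
  2·area = 18
  edge (12, 2)→(8, 8): d=(-4,6) right/bottom  bias=-1
  edge (8, 8)→(7, 5): d=(-1,-3) top-left  bias=+0
  edge (7, 5)→(12, 2): d=(5,-3) top-left  bias=+0
    (5,1)@(11, 3): e=[2,14,2] → #
    (6,1)@(13, 3): e=[-10,20,8] → ·
    (3,2)@(7, 5): e=[18,0,0] → #  [on edge]
    (4,2)@(9, 5): e=[6,6,6] → #
    (5,2)@(11, 5): e=[-6,12,12] → ·
    (3,3)@(7, 7): e=[10,-2,10] → ·
    (4,3)@(9, 7): e=[-2,4,16] → ·
    (4,5)@(9, 11): e=[-18,0,36] → ·  [on edge]
  covered (3 px):
    · · · · · · · · · · · ·
    · · · · · # · · · · · ·
    · · · # # · · · · · · ·
    · · · · · · · · · · · ·
    · · · · · · · · · · · ·
    · · · · · · · · · · · ·
    · · · · · · · · · · · ·
    · · · · · · · · · · · ·

Answer: [[5,1],[3,2],[4,2]]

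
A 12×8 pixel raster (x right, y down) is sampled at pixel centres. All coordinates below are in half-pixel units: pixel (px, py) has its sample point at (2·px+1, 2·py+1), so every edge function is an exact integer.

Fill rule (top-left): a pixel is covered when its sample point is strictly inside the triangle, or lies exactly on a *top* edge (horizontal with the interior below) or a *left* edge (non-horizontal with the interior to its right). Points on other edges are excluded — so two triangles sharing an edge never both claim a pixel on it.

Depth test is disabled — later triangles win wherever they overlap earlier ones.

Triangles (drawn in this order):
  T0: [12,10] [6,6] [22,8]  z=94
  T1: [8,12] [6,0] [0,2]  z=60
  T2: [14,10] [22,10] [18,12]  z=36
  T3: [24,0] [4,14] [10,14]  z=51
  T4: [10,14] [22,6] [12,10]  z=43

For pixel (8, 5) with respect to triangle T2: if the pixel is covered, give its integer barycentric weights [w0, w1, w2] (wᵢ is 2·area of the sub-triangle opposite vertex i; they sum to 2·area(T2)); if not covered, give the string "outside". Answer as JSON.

T0:
  2·area = 52
  edge (12, 10)→(6, 6): d=(-6,-4) top-left  bias=+0
  edge (6, 6)→(22, 8): d=(16,2) right/bottom  bias=-1
  edge (22, 8)→(12, 10): d=(-10,2) right/bottom  bias=-1
    (4,3)@(9, 7): e=[6,10,36] → #
    (5,3)@(11, 7): e=[14,6,32] → #
    (6,3)@(13, 7): e=[22,2,28] → #
    (7,3)@(15, 7): e=[30,-2,24] → ·
    (4,4)@(9, 9): e=[-6,42,16] → ·
    (5,4)@(11, 9): e=[2,38,12] → #
    (7,4)@(15, 9): e=[18,30,4] → #
    (8,4)@(17, 9): e=[26,26,0] → ·  [on edge]
    (3,5)@(7, 11): e=[-26,78,0] → ·  [on edge]
    (5,5)@(11, 11): e=[-10,70,-8] → ·
    (6,5)@(13, 11): e=[-2,66,-12] → ·
    (7,5)@(15, 11): e=[6,62,-16] → ·
  covered (6 px):
    · · · · · · · · · · · ·
    · · · · · · · · · · · ·
    · · · · · · · · · · · ·
    · · · · # # # · · · · ·
    · · · · · # # # · · · ·
    · · · · · · · · · · · ·
    · · · · · · · · · · · ·
    · · · · · · · · · · · ·
T1:
  2·area = 76  (B↔C swapped to make it positive)
  edge (8, 12)→(0, 2): d=(-8,-10) top-left  bias=+0
  edge (0, 2)→(6, 0): d=(6,-2) top-left  bias=+0
  edge (6, 0)→(8, 12): d=(2,12) right/bottom  bias=-1
    (1,0)@(3, 1): e=[38,0,38] → #  [on edge]
    (2,0)@(5, 1): e=[58,4,14] → #
    (3,0)@(7, 1): e=[78,8,-10] → ·
    (0,1)@(1, 3): e=[2,8,66] → #
    (3,1)@(7, 3): e=[62,20,-6] → ·
    (0,2)@(1, 5): e=[-14,20,70] → ·
    (1,2)@(3, 5): e=[6,24,46] → #
    (3,2)@(7, 5): e=[46,32,-2] → ·
    (1,3)@(3, 7): e=[-10,36,50] → ·
    (2,3)@(5, 7): e=[10,40,26] → #
    (3,3)@(7, 7): e=[30,44,2] → #
    (4,3)@(9, 7): e=[50,48,-22] → ·
  covered (10 px):
    · # # · · · · · · · · ·
    # # # · · · · · · · · ·
    · # # · · · · · · · · ·
    · · # # · · · · · · · ·
    · · · # · · · · · · · ·
    · · · · · · · · · · · ·
    · · · · · · · · · · · ·
    · · · · · · · · · · · ·
T2:
  2·area = 16
  edge (14, 10)→(22, 10): d=(8,0) top-left  bias=+0
  edge (22, 10)→(18, 12): d=(-4,2) right/bottom  bias=-1
  edge (18, 12)→(14, 10): d=(-4,-2) top-left  bias=+0
    (8,5)@(17, 11): e=[8,6,2] → #
    (9,5)@(19, 11): e=[8,2,6] → #
    (10,5)@(21, 11): e=[8,-2,10] → ·
    (8,6)@(17, 13): e=[24,-2,-6] → ·
    (9,6)@(19, 13): e=[24,-6,-2] → ·
  covered (2 px):
    · · · · · · · · · · · ·
    · · · · · · · · · · · ·
    · · · · · · · · · · · ·
    · · · · · · · · · · · ·
    · · · · · · · · · · · ·
    · · · · · · · · # # · ·
    · · · · · · · · · · · ·
    · · · · · · · · · · · ·
T3:
  2·area = 84  (B↔C swapped to make it positive)
  edge (24, 0)→(10, 14): d=(-14,14) right/bottom  bias=-1
  edge (10, 14)→(4, 14): d=(-6,0) right/bottom  bias=-1
  edge (4, 14)→(24, 0): d=(20,-14) top-left  bias=+0
    (11,0)@(23, 1): e=[0,78,6] → ·  [on edge]
    (10,1)@(21, 3): e=[0,66,18] → ·  [on edge]
    (8,2)@(17, 5): e=[28,54,2] → #
    (9,2)@(19, 5): e=[0,54,30] → ·  [on edge]
    (7,3)@(15, 7): e=[28,42,14] → #
    (8,3)@(17, 7): e=[0,42,42] → ·  [on edge]
    (6,4)@(13, 9): e=[28,30,26] → #
    (7,4)@(15, 9): e=[0,30,54] → ·  [on edge]
    (4,5)@(9, 11): e=[56,18,10] → #
    (5,5)@(11, 11): e=[28,18,38] → #
    (6,5)@(13, 11): e=[0,18,66] → ·  [on edge]
    (3,6)@(7, 13): e=[56,6,22] → #
    (5,6)@(11, 13): e=[0,6,78] → ·  [on edge]
    (4,7)@(9, 15): e=[0,-6,90] → ·  [on edge]
  covered (7 px):
    · · · · · · · · · · · ·
    · · · · · · · · · · · ·
    · · · · · · · · # · · ·
    · · · · · · · # · · · ·
    · · · · · · # · · · · ·
    · · · · # # · · · · · ·
    · · · # # · · · · · · ·
    · · · · · · · · · · · ·
T4:
  2·area = 32  (B↔C swapped to make it positive)
  edge (10, 14)→(12, 10): d=(2,-4) top-left  bias=+0
  edge (12, 10)→(22, 6): d=(10,-4) top-left  bias=+0
  edge (22, 6)→(10, 14): d=(-12,8) right/bottom  bias=-1
    (7,4)@(15, 9): e=[10,2,20] → #
    (8,4)@(17, 9): e=[18,10,4] → #
    (9,4)@(19, 9): e=[26,18,-12] → ·
    (6,5)@(13, 11): e=[6,14,12] → #
    (7,5)@(15, 11): e=[14,22,-4] → ·
    (8,5)@(17, 11): e=[22,30,-20] → ·
    (5,6)@(11, 13): e=[2,26,4] → #
    (6,6)@(13, 13): e=[10,34,-12] → ·
    (5,7)@(11, 15): e=[6,46,-20] → ·
  covered (4 px):
    · · · · · · · · · · · ·
    · · · · · · · · · · · ·
    · · · · · · · · · · · ·
    · · · · · · · · · · · ·
    · · · · · · · # # · · ·
    · · · · · · # · · · · ·
    · · · · · # · · · · · ·
    · · · · · · · · · · · ·

Result: [6,2,8]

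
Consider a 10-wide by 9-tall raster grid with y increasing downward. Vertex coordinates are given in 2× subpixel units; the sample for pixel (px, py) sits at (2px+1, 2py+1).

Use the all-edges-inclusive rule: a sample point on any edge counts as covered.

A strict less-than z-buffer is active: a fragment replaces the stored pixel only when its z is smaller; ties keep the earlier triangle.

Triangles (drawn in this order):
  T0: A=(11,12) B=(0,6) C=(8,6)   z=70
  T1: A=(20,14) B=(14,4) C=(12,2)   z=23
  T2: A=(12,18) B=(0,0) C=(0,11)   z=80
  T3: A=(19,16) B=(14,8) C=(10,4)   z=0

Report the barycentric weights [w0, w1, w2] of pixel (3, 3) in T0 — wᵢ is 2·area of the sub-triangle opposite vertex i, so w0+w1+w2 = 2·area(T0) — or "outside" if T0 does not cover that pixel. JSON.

T0:
  2·area = 48
  edge (11, 12)→(0, 6): d=(-11,-6) inclusive
  edge (0, 6)→(8, 6): d=(8,0) inclusive
  edge (8, 6)→(11, 12): d=(3,6) inclusive
    (1,3)@(3, 7): e=[7,8,33] → X
    (2,3)@(5, 7): e=[19,8,21] → X
    (3,3)@(7, 7): e=[31,8,9] → X
    (4,3)@(9, 7): e=[43,8,-3] → .
    (1,4)@(3, 9): e=[-15,24,39] → .
    (2,4)@(5, 9): e=[-3,24,27] → .
    (3,4)@(7, 9): e=[9,24,15] → X
    (4,4)@(9, 9): e=[21,24,3] → X
    (5,4)@(11, 9): e=[33,24,-9] → .
    (3,5)@(7, 11): e=[-13,40,21] → .
    (4,5)@(9, 11): e=[-1,40,9] → .
  covered (5 px):
    . . . . . . . . . .
    . . . . . . . . . .
    . . . . . . . . . .
    . X X X . . . . . .
    . . . X X . . . . .
    . . . . . . . . . .
    . . . . . . . . . .
    . . . . . . . . . .
    . . . . . . . . . .
T1:
  2·area = 8  (B↔C swapped to make it positive)
  edge (20, 14)→(12, 2): d=(-8,-12) inclusive
  edge (12, 2)→(14, 4): d=(2,2) inclusive
  edge (14, 4)→(20, 14): d=(6,10) inclusive
    (5,0)@(11, 1): e=[-4,0,12] → .  [on edge]
    (6,1)@(13, 3): e=[4,0,4] → X  [on edge]
    (7,1)@(15, 3): e=[28,-4,-16] → .
    (6,2)@(13, 5): e=[-12,4,16] → .
    (7,2)@(15, 5): e=[12,0,-4] → .  [on edge]
    (8,3)@(17, 7): e=[20,0,-12] → .  [on edge]
    (8,4)@(17, 9): e=[4,4,0] → X  [on edge]
    (9,4)@(19, 9): e=[28,0,-20] → .  [on edge]
    (8,5)@(17, 11): e=[-12,8,12] → .
  covered (2 px):
    . . . . . . . . . .
    . . . . . . X . . .
    . . . . . . . . . .
    . . . . . . . . . .
    . . . . . . . . X .
    . . . . . . . . . .
    . . . . . . . . . .
    . . . . . . . . . .
    . . . . . . . . . .
T2:
  2·area = 132  (B↔C swapped to make it positive)
  edge (12, 18)→(0, 11): d=(-12,-7) inclusive
  edge (0, 11)→(0, 0): d=(0,-11) inclusive
  edge (0, 0)→(12, 18): d=(12,18) inclusive
    (0,1)@(1, 3): e=[103,11,18] → X
    (1,1)@(3, 3): e=[117,33,-18] → .
    (0,2)@(1, 5): e=[79,11,42] → X
    (1,2)@(3, 5): e=[93,33,6] → X
    (2,2)@(5, 5): e=[107,55,-30] → .
    (0,3)@(1, 7): e=[55,11,66] → X
    (2,3)@(5, 7): e=[83,55,-6] → .
    (0,4)@(1, 9): e=[31,11,90] → X
    (2,4)@(5, 9): e=[59,55,18] → X
    (3,4)@(7, 9): e=[73,77,-18] → .
    (0,5)@(1, 11): e=[7,11,114] → X
    (3,5)@(7, 11): e=[49,77,6] → X
  covered (17 px):
    . . . . . . . . . .
    X . . . . . . . . .
    X X . . . . . . . .
    X X . . . . . . . .
    X X X . . . . . . .
    X X X X . . . . . .
    . . X X . . . . . .
    . . . X X . . . . .
    . . . . . X . . . .
T3:
  2·area = 12  (B↔C swapped to make it positive)
  edge (19, 16)→(10, 4): d=(-9,-12) inclusive
  edge (10, 4)→(14, 8): d=(4,4) inclusive
  edge (14, 8)→(19, 16): d=(5,8) inclusive
    (3,0)@(7, 1): e=[-9,0,21] → .  [on edge]
    (4,1)@(9, 3): e=[-3,0,15] → .  [on edge]
    (5,2)@(11, 5): e=[3,0,9] → X  [on edge]
    (6,2)@(13, 5): e=[27,-8,-7] → .
    (5,3)@(11, 7): e=[-15,8,19] → .
    (6,3)@(13, 7): e=[9,0,3] → X  [on edge]
    (7,3)@(15, 7): e=[33,-8,-13] → .
    (6,4)@(13, 9): e=[-9,8,13] → .
    (7,4)@(15, 9): e=[15,0,-3] → .  [on edge]
    (8,5)@(17, 11): e=[21,0,-9] → .  [on edge]
    (8,6)@(17, 13): e=[3,8,1] → X
    (9,6)@(19, 13): e=[27,0,-15] → .  [on edge]
  covered (3 px):
    . . . . . . . . . .
    . . . . . . . . . .
    . . . . . X . . . .
    . . . . . . X . . .
    . . . . . . . . . .
    . . . . . . . . . .
    . . . . . . . . X .
    . . . . . . . . . .
    . . . . . . . . . .

Result: [8,9,31]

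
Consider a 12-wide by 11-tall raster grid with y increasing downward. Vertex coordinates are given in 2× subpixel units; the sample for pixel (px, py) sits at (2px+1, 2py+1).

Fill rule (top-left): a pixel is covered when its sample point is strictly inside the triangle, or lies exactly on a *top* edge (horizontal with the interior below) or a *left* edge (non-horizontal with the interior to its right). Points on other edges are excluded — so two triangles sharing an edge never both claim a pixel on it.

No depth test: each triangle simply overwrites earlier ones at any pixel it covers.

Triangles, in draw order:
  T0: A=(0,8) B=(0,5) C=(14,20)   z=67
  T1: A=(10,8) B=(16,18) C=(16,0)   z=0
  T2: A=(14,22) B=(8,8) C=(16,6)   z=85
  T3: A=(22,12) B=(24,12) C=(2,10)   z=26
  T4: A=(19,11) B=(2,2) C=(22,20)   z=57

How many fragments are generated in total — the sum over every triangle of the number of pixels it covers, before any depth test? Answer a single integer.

T0:
  2·area = 42
  edge (0, 8)→(0, 5): d=(0,-3) top-left  bias=+0
  edge (0, 5)→(14, 20): d=(14,15) right/bottom  bias=-1
  edge (14, 20)→(0, 8): d=(-14,-12) top-left  bias=+0
    (0,3)@(1, 7): e=[3,13,26] → █
    (1,3)@(3, 7): e=[9,-17,50] → ·
    (0,4)@(1, 9): e=[3,41,-2] → ·
    (1,4)@(3, 9): e=[9,11,22] → █
    (2,4)@(5, 9): e=[15,-19,46] → ·
    (1,5)@(3, 11): e=[9,39,-6] → ·
    (2,5)@(5, 11): e=[15,9,18] → █
    (3,5)@(7, 11): e=[21,-21,42] → ·
    (2,6)@(5, 13): e=[15,37,-10] → ·
    (3,6)@(7, 13): e=[21,7,14] → █
    (4,6)@(9, 13): e=[27,-23,38] → ·
    (3,7)@(7, 15): e=[21,35,-14] → ·
  covered (7 px):
    · · · · · · · · · · · ·
    · · · · · · · · · · · ·
    · · · · · · · · · · · ·
    █ · · · · · · · · · · ·
    · █ · · · · · · · · · ·
    · · █ · · · · · · · · ·
    · · · █ · · · · · · · ·
    · · · · █ · · · · · · ·
    · · · · · █ · · · · · ·
    · · · · · · █ · · · · ·
    · · · · · · · · · · · ·
T1:
  2·area = 108  (B↔C swapped to make it positive)
  edge (10, 8)→(16, 0): d=(6,-8) top-left  bias=+0
  edge (16, 0)→(16, 18): d=(0,18) right/bottom  bias=-1
  edge (16, 18)→(10, 8): d=(-6,-10) top-left  bias=+0
    (3,1)@(7, 3): e=[-54,162,0] → ·  [on edge]
    (7,1)@(15, 3): e=[10,18,80] → █
    (8,1)@(17, 3): e=[26,-18,100] → ·
    (6,2)@(13, 5): e=[6,54,48] → █
    (8,2)@(17, 5): e=[38,-18,88] → ·
    (5,3)@(11, 7): e=[2,90,16] → █
    (8,3)@(17, 7): e=[50,-18,76] → ·
    (5,4)@(11, 9): e=[14,90,4] → █
    (8,4)@(17, 9): e=[62,-18,64] → ·
    (5,5)@(11, 11): e=[26,90,-8] → ·
    (6,5)@(13, 11): e=[42,54,12] → █
    (8,5)@(17, 11): e=[74,-18,52] → ·
    (6,6)@(13, 13): e=[54,54,0] → █  [on edge]
  covered (14 px):
    · · · · · · · · · · · ·
    · · · · · · · █ · · · ·
    · · · · · · █ █ · · · ·
    · · · · · █ █ █ · · · ·
    · · · · · █ █ █ · · · ·
    · · · · · · █ █ · · · ·
    · · · · · · █ █ · · · ·
    · · · · · · · █ · · · ·
    · · · · · · · · · · · ·
    · · · · · · · · · · · ·
    · · · · · · · · · · · ·
T2:
  2·area = 124
  edge (14, 22)→(8, 8): d=(-6,-14) top-left  bias=+0
  edge (8, 8)→(16, 6): d=(8,-2) top-left  bias=+0
  edge (16, 6)→(14, 22): d=(-2,16) right/bottom  bias=-1
    (2,0)@(5, 1): e=[0,-62,186] → ·  [on edge]
    (6,3)@(13, 7): e=[76,2,46] → █
    (7,3)@(15, 7): e=[104,6,14] → █
    (8,3)@(17, 7): e=[132,10,-18] → ·
    (4,4)@(9, 9): e=[8,10,106] → █
    (5,4)@(11, 9): e=[36,14,74] → █
    (8,4)@(17, 9): e=[120,26,-22] → ·
    (4,5)@(9, 11): e=[-4,26,102] → ·
    (5,5)@(11, 11): e=[24,30,70] → █
    (8,5)@(17, 11): e=[108,42,-26] → ·
    (5,6)@(11, 13): e=[12,46,66] → █
    (8,6)@(17, 13): e=[96,58,-30] → ·
    (5,7)@(11, 15): e=[0,62,62] → █  [on edge]
  covered (16 px):
    · · · · · · · · · · · ·
    · · · · · · · · · · · ·
    · · · · · · · · · · · ·
    · · · · · · █ █ · · · ·
    · · · · █ █ █ █ · · · ·
    · · · · · █ █ █ · · · ·
    · · · · · █ █ █ · · · ·
    · · · · · █ █ · · · · ·
    · · · · · · █ · · · · ·
    · · · · · · █ · · · · ·
    · · · · · · · · · · · ·
T3:
  2·area = 4  (B↔C swapped to make it positive)
  edge (22, 12)→(2, 10): d=(-20,-2) top-left  bias=+0
  edge (2, 10)→(24, 12): d=(22,2) right/bottom  bias=-1
  edge (24, 12)→(22, 12): d=(-2,0) right/bottom  bias=-1
    (6,5)@(13, 11): e=[2,0,2] → ·  [on edge]
  covered (0 px):
    · · · · · · · · · · · ·
    · · · · · · · · · · · ·
    · · · · · · · · · · · ·
    · · · · · · · · · · · ·
    · · · · · · · · · · · ·
    · · · · · · · · · · · ·
    · · · · · · · · · · · ·
    · · · · · · · · · · · ·
    · · · · · · · · · · · ·
    · · · · · · · · · · · ·
    · · · · · · · · · · · ·
T4:
  2·area = 126  (B↔C swapped to make it positive)
  edge (19, 11)→(22, 20): d=(3,9) right/bottom  bias=-1
  edge (22, 20)→(2, 2): d=(-20,-18) top-left  bias=+0
  edge (2, 2)→(19, 11): d=(17,9) right/bottom  bias=-1
    (3,2)@(7, 5): e=[90,30,6] → █
    (4,2)@(9, 5): e=[72,66,-12] → ·
    (8,2)@(17, 5): e=[0,210,-84] → ·  [on edge]
    (3,3)@(7, 7): e=[96,-10,40] → ·
    (4,3)@(9, 7): e=[78,26,22] → █
    (5,3)@(11, 7): e=[60,62,4] → █
    (6,3)@(13, 7): e=[42,98,-14] → ·
    (4,4)@(9, 9): e=[84,-14,56] → ·
    (5,4)@(11, 9): e=[66,22,38] → █
    (6,4)@(13, 9): e=[48,58,20] → █
    (7,4)@(15, 9): e=[30,94,2] → █
    (8,4)@(17, 9): e=[12,130,-16] → ·
    (9,5)@(19, 11): e=[0,126,0] → ·  [on edge]
    (10,8)@(21, 17): e=[0,42,84] → ·  [on edge]
  covered (16 px):
    · · · · · · · · · · · ·
    · · · · · · · · · · · ·
    · · · █ · · · · · · · ·
    · · · · █ █ · · · · · ·
    · · · · · █ █ █ · · · ·
    · · · · · · █ █ █ · · ·
    · · · · · · · █ █ █ · ·
    · · · · · · · · █ █ · ·
    · · · · · · · · · █ · ·
    · · · · · · · · · · █ ·
    · · · · · · · · · · · ·

Result: 53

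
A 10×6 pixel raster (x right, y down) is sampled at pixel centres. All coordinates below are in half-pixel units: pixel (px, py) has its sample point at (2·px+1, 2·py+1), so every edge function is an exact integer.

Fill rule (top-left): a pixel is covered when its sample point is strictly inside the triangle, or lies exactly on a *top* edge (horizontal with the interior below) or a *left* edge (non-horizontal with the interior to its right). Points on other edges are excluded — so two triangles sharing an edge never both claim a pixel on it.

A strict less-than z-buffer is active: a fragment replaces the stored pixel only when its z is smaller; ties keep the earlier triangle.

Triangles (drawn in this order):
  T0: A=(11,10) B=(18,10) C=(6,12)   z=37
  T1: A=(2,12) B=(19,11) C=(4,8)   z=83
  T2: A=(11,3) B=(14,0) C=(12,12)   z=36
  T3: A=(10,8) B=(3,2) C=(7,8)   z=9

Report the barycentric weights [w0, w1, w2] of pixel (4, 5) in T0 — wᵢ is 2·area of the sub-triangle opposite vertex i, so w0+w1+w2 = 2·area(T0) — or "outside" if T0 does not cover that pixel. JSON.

T0:
  2·area = 14
  edge (11, 10)→(18, 10): d=(7,0) top-left  bias=+0
  edge (18, 10)→(6, 12): d=(-12,2) right/bottom  bias=-1
  edge (6, 12)→(11, 10): d=(5,-2) top-left  bias=+0
    (4,5)@(9, 11): e=[7,6,1] → #
    (5,5)@(11, 11): e=[7,2,5] → #
    (6,5)@(13, 11): e=[7,-2,9] → ·
  covered (2 px):
    · · · · · · · · · ·
    · · · · · · · · · ·
    · · · · · · · · · ·
    · · · · · · · · · ·
    · · · · · · · · · ·
    · · · · # # · · · ·
T1:
  2·area = 66  (B↔C swapped to make it positive)
  edge (2, 12)→(4, 8): d=(2,-4) top-left  bias=+0
  edge (4, 8)→(19, 11): d=(15,3) right/bottom  bias=-1
  edge (19, 11)→(2, 12): d=(-17,1) right/bottom  bias=-1
    (2,4)@(5, 9): e=[6,12,48] → #
    (3,4)@(7, 9): e=[14,6,46] → #
    (4,4)@(9, 9): e=[22,0,44] → ·  [on edge]
    (1,5)@(3, 11): e=[2,48,16] → #
    (4,5)@(9, 11): e=[26,30,10] → #
    (5,5)@(11, 11): e=[34,24,8] → #
    (6,5)@(13, 11): e=[42,18,6] → #
    (7,5)@(15, 11): e=[50,12,4] → #
    (8,5)@(17, 11): e=[58,6,2] → #
    (9,5)@(19, 11): e=[66,0,0] → ·  [on edge]
  covered (10 px):
    · · · · · · · · · ·
    · · · · · · · · · ·
    · · · · · · · · · ·
    · · · · · · · · · ·
    · · # # · · · · · ·
    · # # # # # # # # ·
T2:
  2·area = 30
  edge (11, 3)→(14, 0): d=(3,-3) top-left  bias=+0
  edge (14, 0)→(12, 12): d=(-2,12) right/bottom  bias=-1
  edge (12, 12)→(11, 3): d=(-1,-9) top-left  bias=+0
    (6,0)@(13, 1): e=[0,10,20] → #  [on edge]
    (7,0)@(15, 1): e=[6,-14,38] → ·
    (5,1)@(11, 3): e=[0,30,0] → #  [on edge]
    (7,1)@(15, 3): e=[12,-18,36] → ·
    (4,2)@(9, 5): e=[0,50,-20] → ·  [on edge]
    (5,2)@(11, 5): e=[6,26,-2] → ·
    (6,2)@(13, 5): e=[12,2,16] → #
    (7,2)@(15, 5): e=[18,-22,34] → ·
    (3,3)@(7, 7): e=[0,70,-40] → ·  [on edge]
    (6,3)@(13, 7): e=[18,-2,14] → ·
    (2,4)@(5, 9): e=[0,90,-60] → ·  [on edge]
    (1,5)@(3, 11): e=[0,110,-80] → ·  [on edge]
  covered (4 px):
    · · · · · · # · · ·
    · · · · · # # · · ·
    · · · · · · # · · ·
    · · · · · · · · · ·
    · · · · · · · · · ·
    · · · · · · · · · ·
T3:
  2·area = 18  (B↔C swapped to make it positive)
  edge (10, 8)→(7, 8): d=(-3,0) right/bottom  bias=-1
  edge (7, 8)→(3, 2): d=(-4,-6) top-left  bias=+0
  edge (3, 2)→(10, 8): d=(7,6) right/bottom  bias=-1
    (2,2)@(5, 5): e=[9,0,9] → #  [on edge]
    (3,2)@(7, 5): e=[9,12,-3] → ·
    (2,3)@(5, 7): e=[3,-8,23] → ·
    (3,3)@(7, 7): e=[3,4,11] → #
    (4,3)@(9, 7): e=[3,16,-1] → ·
    (3,4)@(7, 9): e=[-3,-4,25] → ·
    (4,5)@(9, 11): e=[-9,0,27] → ·  [on edge]
  covered (2 px):
    · · · · · · · · · ·
    · · · · · · · · · ·
    · · # · · · · · · ·
    · · · # · · · · · ·
    · · · · · · · · · ·
    · · · · · · · · · ·

Answer: [6,1,7]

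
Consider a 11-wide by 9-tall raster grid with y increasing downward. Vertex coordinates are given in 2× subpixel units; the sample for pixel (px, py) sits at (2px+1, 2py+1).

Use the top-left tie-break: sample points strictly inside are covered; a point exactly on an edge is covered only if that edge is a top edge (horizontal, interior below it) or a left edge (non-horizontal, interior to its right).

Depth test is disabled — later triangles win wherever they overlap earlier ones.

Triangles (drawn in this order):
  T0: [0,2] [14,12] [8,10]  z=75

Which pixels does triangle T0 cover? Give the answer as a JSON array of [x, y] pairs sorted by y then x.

T0:
  2·area = 32
  edge (0, 2)→(14, 12): d=(14,10) right/bottom  bias=-1
  edge (14, 12)→(8, 10): d=(-6,-2) top-left  bias=+0
  edge (8, 10)→(0, 2): d=(-8,-8) top-left  bias=+0
    (0,1)@(1, 3): e=[4,28,0] → #  [on edge]
    (1,1)@(3, 3): e=[-16,32,16] → ·
    (0,2)@(1, 5): e=[32,16,-16] → ·
    (1,2)@(3, 5): e=[12,20,0] → #  [on edge]
    (2,2)@(5, 5): e=[-8,24,16] → ·
    (1,3)@(3, 7): e=[40,8,-16] → ·
    (2,3)@(5, 7): e=[20,12,0] → #  [on edge]
    (3,3)@(7, 7): e=[0,16,16] → ·  [on edge]
    (2,4)@(5, 9): e=[48,0,-16] → ·  [on edge]
    (3,4)@(7, 9): e=[28,4,0] → #  [on edge]
    (4,4)@(9, 9): e=[8,8,16] → #
    (5,4)@(11, 9): e=[-12,12,32] → ·
    (4,5)@(9, 11): e=[36,-4,0] → ·  [on edge]
    (5,5)@(11, 11): e=[16,0,16] → #  [on edge]
    (5,6)@(11, 13): e=[44,-12,0] → ·  [on edge]
    (8,6)@(17, 13): e=[-16,0,48] → ·  [on edge]
    (6,7)@(13, 15): e=[52,-20,0] → ·  [on edge]
    (7,8)@(15, 17): e=[60,-28,0] → ·  [on edge]
    (10,8)@(21, 17): e=[0,-16,48] → ·  [on edge]
  covered (6 px):
    · · · · · · · · · · ·
    # · · · · · · · · · ·
    · # · · · · · · · · ·
    · · # · · · · · · · ·
    · · · # # · · · · · ·
    · · · · · # · · · · ·
    · · · · · · · · · · ·
    · · · · · · · · · · ·
    · · · · · · · · · · ·

Final: [[0,1],[1,2],[2,3],[3,4],[4,4],[5,5]]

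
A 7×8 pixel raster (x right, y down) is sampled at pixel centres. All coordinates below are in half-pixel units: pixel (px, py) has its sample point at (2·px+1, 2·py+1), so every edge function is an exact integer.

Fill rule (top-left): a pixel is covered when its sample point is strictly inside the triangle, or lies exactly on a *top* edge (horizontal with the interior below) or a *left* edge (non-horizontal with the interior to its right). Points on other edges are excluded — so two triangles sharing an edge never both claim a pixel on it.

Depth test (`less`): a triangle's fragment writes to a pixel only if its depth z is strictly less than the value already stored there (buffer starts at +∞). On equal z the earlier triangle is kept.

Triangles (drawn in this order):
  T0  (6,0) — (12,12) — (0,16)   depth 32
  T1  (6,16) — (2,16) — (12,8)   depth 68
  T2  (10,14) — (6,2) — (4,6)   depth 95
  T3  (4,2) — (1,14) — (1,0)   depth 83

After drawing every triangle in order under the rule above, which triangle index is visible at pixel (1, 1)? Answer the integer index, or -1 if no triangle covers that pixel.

T0:
  2·area = 168
  edge (6, 0)→(12, 12): d=(6,12) right/bottom  bias=-1
  edge (12, 12)→(0, 16): d=(-12,4) right/bottom  bias=-1
  edge (0, 16)→(6, 0): d=(6,-16) top-left  bias=+0
    (2,1)@(5, 3): e=[30,136,2] → X
    (3,1)@(7, 3): e=[6,128,34] → X
    (4,1)@(9, 3): e=[-18,120,66] → .
    (2,2)@(5, 5): e=[42,112,14] → X
    (4,2)@(9, 5): e=[-6,96,78] → .
    (2,3)@(5, 7): e=[54,88,26] → X
    (4,3)@(9, 7): e=[6,72,90] → X
    (5,3)@(11, 7): e=[-18,64,122] → .
    (1,4)@(3, 9): e=[90,72,6] → X
    (5,4)@(11, 9): e=[-6,40,134] → .
    (1,5)@(3, 11): e=[102,48,18] → X
    (5,5)@(11, 11): e=[6,16,146] → X
    (4,6)@(9, 13): e=[42,0,126] → .  [on edge]
    (1,7)@(3, 15): e=[126,0,42] → .  [on edge]
  covered (20 px):
    . . . . . . .
    . . X X . . .
    . . X X . . .
    . . X X X . .
    . X X X X . .
    . X X X X X .
    . X X X . . .
    X . . . . . .
T1:
  2·area = 32
  edge (6, 16)→(2, 16): d=(-4,0) right/bottom  bias=-1
  edge (2, 16)→(12, 8): d=(10,-8) top-left  bias=+0
  edge (12, 8)→(6, 16): d=(-6,8) right/bottom  bias=-1
    (5,4)@(11, 9): e=[28,2,2] → X
    (6,4)@(13, 9): e=[28,18,-14] → .
    (4,5)@(9, 11): e=[20,6,6] → X
    (5,5)@(11, 11): e=[20,22,-10] → .
    (3,6)@(7, 13): e=[12,10,10] → X
    (4,6)@(9, 13): e=[12,26,-6] → .
    (2,7)@(5, 15): e=[4,14,14] → X
    (3,7)@(7, 15): e=[4,30,-2] → .
  covered (4 px):
    . . . . . . .
    . . . . . . .
    . . . . . . .
    . . . . . . .
    . . . . . X .
    . . . . X . .
    . . . X . . .
    . . X . . . .
T2:
  2·area = 40  (B↔C swapped to make it positive)
  edge (10, 14)→(4, 6): d=(-6,-8) top-left  bias=+0
  edge (4, 6)→(6, 2): d=(2,-4) top-left  bias=+0
  edge (6, 2)→(10, 14): d=(4,12) right/bottom  bias=-1
    (2,2)@(5, 5): e=[14,2,24] → X
    (3,2)@(7, 5): e=[30,10,0] → .  [on edge]
    (2,3)@(5, 7): e=[2,6,32] → X
    (3,3)@(7, 7): e=[18,14,8] → X
    (4,3)@(9, 7): e=[34,22,-16] → .
    (2,4)@(5, 9): e=[-10,10,40] → .
    (3,4)@(7, 9): e=[6,18,16] → X
    (4,4)@(9, 9): e=[22,26,-8] → .
    (3,5)@(7, 11): e=[-6,22,24] → .
    (4,5)@(9, 11): e=[10,30,0] → .  [on edge]
  covered (4 px):
    . . . . . . .
    . . . . . . .
    . . X . . . .
    . . X X . . .
    . . . X . . .
    . . . . . . .
    . . . . . . .
    . . . . . . .
T3:
  2·area = 42
  edge (4, 2)→(1, 14): d=(-3,12) right/bottom  bias=-1
  edge (1, 14)→(1, 0): d=(0,-14) top-left  bias=+0
  edge (1, 0)→(4, 2): d=(3,2) right/bottom  bias=-1
    (0,0)@(1, 1): e=[39,0,3] → X  [on edge]
    (1,0)@(3, 1): e=[15,28,-1] → .
    (0,1)@(1, 3): e=[33,0,9] → X  [on edge]
    (1,1)@(3, 3): e=[9,28,5] → X
    (2,1)@(5, 3): e=[-15,56,1] → .
    (0,2)@(1, 5): e=[27,0,15] → X  [on edge]
    (2,2)@(5, 5): e=[-21,56,7] → .
    (0,3)@(1, 7): e=[21,0,21] → X  [on edge]
    (1,3)@(3, 7): e=[-3,28,17] → .
    (0,4)@(1, 9): e=[15,0,27] → X  [on edge]
    (1,4)@(3, 9): e=[-9,28,23] → .
    (0,5)@(1, 11): e=[9,0,33] → X  [on edge]
    (0,6)@(1, 13): e=[3,0,39] → X  [on edge]
    (0,7)@(1, 15): e=[-3,0,45] → .  [on edge]
  covered (9 px):
    X . . . . . .
    X X . . . . .
    X X . . . . .
    X . . . . . .
    X . . . . . .
    X . . . . . .
    X . . . . . .
    . . . . . . .

Z-buffer (winner per pixel, '.' = empty):
  3 . . . . . .
  3 3 0 0 . . .
  3 3 0 0 . . .
  3 . 0 0 0 . .
  3 0 0 0 0 1 .
  3 0 0 0 0 0 .
  3 0 0 0 . . .
  0 . 1 . . . .

Final: 3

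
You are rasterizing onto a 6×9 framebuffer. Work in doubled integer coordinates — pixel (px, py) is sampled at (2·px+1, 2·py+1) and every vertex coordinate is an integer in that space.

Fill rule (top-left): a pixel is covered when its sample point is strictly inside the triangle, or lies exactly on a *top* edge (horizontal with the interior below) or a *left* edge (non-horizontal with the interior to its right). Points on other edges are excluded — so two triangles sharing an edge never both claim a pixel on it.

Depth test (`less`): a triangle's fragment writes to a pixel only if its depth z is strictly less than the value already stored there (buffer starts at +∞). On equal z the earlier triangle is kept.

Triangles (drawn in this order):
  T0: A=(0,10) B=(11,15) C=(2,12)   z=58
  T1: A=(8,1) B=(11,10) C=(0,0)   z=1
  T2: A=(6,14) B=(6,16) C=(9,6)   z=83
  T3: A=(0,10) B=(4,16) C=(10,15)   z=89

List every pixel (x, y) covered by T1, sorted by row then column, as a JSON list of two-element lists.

T0:
  2·area = 12
  edge (0, 10)→(11, 15): d=(11,5) right/bottom  bias=-1
  edge (11, 15)→(2, 12): d=(-9,-3) top-left  bias=+0
  edge (2, 12)→(0, 10): d=(-2,-2) top-left  bias=+0
    (0,5)@(1, 11): e=[6,6,0] → #  [on edge]
    (1,5)@(3, 11): e=[-4,12,4] → ·
    (0,6)@(1, 13): e=[28,-12,-4] → ·
    (1,6)@(3, 13): e=[18,-6,0] → ·  [on edge]
    (2,6)@(5, 13): e=[8,0,4] → #  [on edge]
    (3,6)@(7, 13): e=[-2,6,8] → ·
    (2,7)@(5, 15): e=[30,-18,0] → ·  [on edge]
    (5,7)@(11, 15): e=[0,0,12] → ·  [on edge]
    (3,8)@(7, 17): e=[42,-30,0] → ·  [on edge]
  covered (2 px):
    · · · · · ·
    · · · · · ·
    · · · · · ·
    · · · · · ·
    · · · · · ·
    # · · · · ·
    · · # · · ·
    · · · · · ·
    · · · · · ·
T1:
  2·area = 69
  edge (8, 1)→(11, 10): d=(3,9) right/bottom  bias=-1
  edge (11, 10)→(0, 0): d=(-11,-10) top-left  bias=+0
  edge (0, 0)→(8, 1): d=(8,1) right/bottom  bias=-1
    (1,0)@(3, 1): e=[45,19,5] → #
    (2,0)@(5, 1): e=[27,39,3] → #
    (3,0)@(7, 1): e=[9,59,1] → #
    (4,0)@(9, 1): e=[-9,79,-1] → ·
    (1,1)@(3, 3): e=[51,-3,21] → ·
    (2,1)@(5, 3): e=[33,17,19] → #
    (4,1)@(9, 3): e=[-3,57,15] → ·
    (2,2)@(5, 5): e=[39,-5,35] → ·
    (3,2)@(7, 5): e=[21,15,33] → #
    (4,2)@(9, 5): e=[3,35,31] → #
    (5,2)@(11, 5): e=[-15,55,29] → ·
    (3,3)@(7, 7): e=[27,-7,49] → ·
  covered (8 px):
    · # # # · ·
    · · # # · ·
    · · · # # ·
    · · · · # ·
    · · · · · ·
    · · · · · ·
    · · · · · ·
    · · · · · ·
    · · · · · ·
T2:
  2·area = 6  (B↔C swapped to make it positive)
  edge (6, 14)→(9, 6): d=(3,-8) top-left  bias=+0
  edge (9, 6)→(6, 16): d=(-3,10) right/bottom  bias=-1
  edge (6, 16)→(6, 14): d=(0,-2) top-left  bias=+0
  covered (0 px):
    · · · · · ·
    · · · · · ·
    · · · · · ·
    · · · · · ·
    · · · · · ·
    · · · · · ·
    · · · · · ·
    · · · · · ·
    · · · · · ·
T3:
  2·area = 40  (B↔C swapped to make it positive)
  edge (0, 10)→(10, 15): d=(10,5) right/bottom  bias=-1
  edge (10, 15)→(4, 16): d=(-6,1) right/bottom  bias=-1
  edge (4, 16)→(0, 10): d=(-4,-6) top-left  bias=+0
    (0,5)@(1, 11): e=[5,33,2] → #
    (1,5)@(3, 11): e=[-5,31,14] → ·
    (0,6)@(1, 13): e=[25,21,-6] → ·
    (1,6)@(3, 13): e=[15,19,6] → #
    (2,6)@(5, 13): e=[5,17,18] → #
    (3,6)@(7, 13): e=[-5,15,30] → ·
    (1,7)@(3, 15): e=[35,7,-2] → ·
    (2,7)@(5, 15): e=[25,5,10] → #
    (3,7)@(7, 15): e=[15,3,22] → #
    (4,7)@(9, 15): e=[5,1,34] → #
    (5,7)@(11, 15): e=[-5,-1,46] → ·
    (2,8)@(5, 17): e=[45,-7,2] → ·
  covered (6 px):
    · · · · · ·
    · · · · · ·
    · · · · · ·
    · · · · · ·
    · · · · · ·
    # · · · · ·
    · # # · · ·
    · · # # # ·
    · · · · · ·

Answer: [[1,0],[2,0],[3,0],[2,1],[3,1],[3,2],[4,2],[4,3]]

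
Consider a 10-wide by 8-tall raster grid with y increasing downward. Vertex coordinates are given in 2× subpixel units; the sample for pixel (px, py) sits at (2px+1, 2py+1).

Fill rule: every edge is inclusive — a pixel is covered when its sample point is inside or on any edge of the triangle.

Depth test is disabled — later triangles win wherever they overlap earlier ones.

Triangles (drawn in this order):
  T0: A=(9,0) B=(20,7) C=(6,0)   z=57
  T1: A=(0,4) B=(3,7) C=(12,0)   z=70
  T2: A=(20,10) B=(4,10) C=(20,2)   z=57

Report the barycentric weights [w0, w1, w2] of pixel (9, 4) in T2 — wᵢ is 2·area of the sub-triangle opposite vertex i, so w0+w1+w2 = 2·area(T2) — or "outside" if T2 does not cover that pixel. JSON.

T0:
  2·area = 21
  edge (9, 0)→(20, 7): d=(11,7) inclusive
  edge (20, 7)→(6, 0): d=(-14,-7) inclusive
  edge (6, 0)→(9, 0): d=(3,0) inclusive
    (4,0)@(9, 1): e=[11,7,3] → #
    (5,0)@(11, 1): e=[-3,21,3] → ·
    (4,1)@(9, 3): e=[33,-21,9] → ·
    (6,1)@(13, 3): e=[5,7,9] → #
    (7,1)@(15, 3): e=[-9,21,9] → ·
    (6,2)@(13, 5): e=[27,-21,15] → ·
  covered (2 px):
    · · · · # · · · · ·
    · · · · · · # · · ·
    · · · · · · · · · ·
    · · · · · · · · · ·
    · · · · · · · · · ·
    · · · · · · · · · ·
    · · · · · · · · · ·
    · · · · · · · · · ·
T1:
  2·area = 48  (B↔C swapped to make it positive)
  edge (0, 4)→(12, 0): d=(12,-4) inclusive
  edge (12, 0)→(3, 7): d=(-9,7) inclusive
  edge (3, 7)→(0, 4): d=(-3,-3) inclusive
    (4,0)@(9, 1): e=[0,12,36] → #  [on edge]
    (5,0)@(11, 1): e=[8,-2,42] → ·
    (1,1)@(3, 3): e=[0,36,12] → #  [on edge]
    (2,1)@(5, 3): e=[8,22,18] → #
    (3,1)@(7, 3): e=[16,8,24] → #
    (4,1)@(9, 3): e=[24,-6,30] → ·
    (0,2)@(1, 5): e=[16,32,0] → #  [on edge]
    (3,2)@(7, 5): e=[40,-10,18] → ·
    (0,3)@(1, 7): e=[40,14,-6] → ·
    (1,3)@(3, 7): e=[48,0,0] → #  [on edge]
    (2,3)@(5, 7): e=[56,-14,6] → ·
    (1,4)@(3, 9): e=[72,-18,-6] → ·
    (2,4)@(5, 9): e=[80,-32,0] → ·  [on edge]
    (3,5)@(7, 11): e=[112,-64,0] → ·  [on edge]
    (4,6)@(9, 13): e=[144,-96,0] → ·  [on edge]
    (5,7)@(11, 15): e=[176,-128,0] → ·  [on edge]
  covered (8 px):
    · · · · # · · · · ·
    · # # # · · · · · ·
    # # # · · · · · · ·
    · # · · · · · · · ·
    · · · · · · · · · ·
    · · · · · · · · · ·
    · · · · · · · · · ·
    · · · · · · · · · ·
T2:
  2·area = 128
  edge (20, 10)→(4, 10): d=(-16,0) inclusive
  edge (4, 10)→(20, 2): d=(16,-8) inclusive
  edge (20, 2)→(20, 10): d=(0,8) inclusive
    (9,1)@(19, 3): e=[112,8,8] → #
    (7,2)@(15, 5): e=[80,8,40] → #
    (8,2)@(17, 5): e=[80,24,24] → #
    (5,3)@(11, 7): e=[48,8,72] → #
    (6,3)@(13, 7): e=[48,24,56] → #
    (3,4)@(7, 9): e=[16,8,104] → #
    (4,4)@(9, 9): e=[16,24,88] → #
    (3,5)@(7, 11): e=[-16,40,104] → ·
    (4,5)@(9, 11): e=[-16,56,88] → ·
    (5,5)@(11, 11): e=[-16,72,72] → ·
    (6,5)@(13, 11): e=[-16,88,56] → ·
    (7,5)@(15, 11): e=[-16,104,40] → ·
  covered (16 px):
    · · · · · · · · · ·
    · · · · · · · · · #
    · · · · · · · # # #
    · · · · · # # # # #
    · · · # # # # # # #
    · · · · · · · · · ·
    · · · · · · · · · ·
    · · · · · · · · · ·

Answer: [104,8,16]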